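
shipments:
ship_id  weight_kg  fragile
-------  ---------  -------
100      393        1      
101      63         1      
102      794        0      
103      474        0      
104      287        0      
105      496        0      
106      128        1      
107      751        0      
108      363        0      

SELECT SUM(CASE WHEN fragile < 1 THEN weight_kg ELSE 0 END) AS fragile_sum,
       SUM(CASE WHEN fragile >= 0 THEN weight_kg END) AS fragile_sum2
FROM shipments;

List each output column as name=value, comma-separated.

[fragile_sum: fragile < 1]
ship_id=100: ✗
ship_id=101: ✗
ship_id=102: ✓ → 794
ship_id=103: ✓ → 474
ship_id=104: ✓ → 287
ship_id=105: ✓ → 496
ship_id=106: ✗
ship_id=107: ✓ → 751
ship_id=108: ✓ → 363
fragile_sum = 794 + 474 + 287 + 496 + 751 + 363 = 3165
—
[fragile_sum2: fragile >= 0]
ship_id=100: ✓ → 393
ship_id=101: ✓ → 63
ship_id=102: ✓ → 794
ship_id=103: ✓ → 474
ship_id=104: ✓ → 287
ship_id=105: ✓ → 496
ship_id=106: ✓ → 128
ship_id=107: ✓ → 751
ship_id=108: ✓ → 363
fragile_sum2 = 393 + 63 + 794 + 474 + 287 + 496 + 128 + 751 + 363 = 3749

fragile_sum=3165, fragile_sum2=3749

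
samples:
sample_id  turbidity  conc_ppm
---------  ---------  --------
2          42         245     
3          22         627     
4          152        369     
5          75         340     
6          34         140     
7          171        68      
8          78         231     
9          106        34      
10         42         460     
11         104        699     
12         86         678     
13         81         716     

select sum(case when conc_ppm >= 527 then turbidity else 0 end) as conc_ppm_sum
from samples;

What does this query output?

293

sample_id=2: ✗
sample_id=3: ✓ → 22
sample_id=4: ✗
sample_id=5: ✗
sample_id=6: ✗
sample_id=7: ✗
sample_id=8: ✗
sample_id=9: ✗
sample_id=10: ✗
sample_id=11: ✓ → 104
sample_id=12: ✓ → 86
sample_id=13: ✓ → 81
conc_ppm_sum = 22 + 104 + 86 + 81 = 293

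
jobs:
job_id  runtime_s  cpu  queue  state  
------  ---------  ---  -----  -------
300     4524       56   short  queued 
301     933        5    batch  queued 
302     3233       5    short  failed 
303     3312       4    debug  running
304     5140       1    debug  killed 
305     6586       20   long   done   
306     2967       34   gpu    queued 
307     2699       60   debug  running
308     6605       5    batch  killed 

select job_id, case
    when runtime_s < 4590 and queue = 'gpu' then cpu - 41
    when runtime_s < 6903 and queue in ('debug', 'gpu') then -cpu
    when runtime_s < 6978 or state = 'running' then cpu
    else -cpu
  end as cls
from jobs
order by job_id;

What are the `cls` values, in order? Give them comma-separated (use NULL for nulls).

job_id=300: runtime_s < 6978 or state = 'running' → 56
job_id=301: runtime_s < 6978 or state = 'running' → 5
job_id=302: runtime_s < 6978 or state = 'running' → 5
job_id=303: runtime_s < 6903 and queue in ('debug', 'gpu') → -4
job_id=304: runtime_s < 6903 and queue in ('debug', 'gpu') → -1
job_id=305: runtime_s < 6978 or state = 'running' → 20
job_id=306: runtime_s < 4590 and queue = 'gpu' → -7
job_id=307: runtime_s < 6903 and queue in ('debug', 'gpu') → -60
job_id=308: runtime_s < 6978 or state = 'running' → 5

56, 5, 5, -4, -1, 20, -7, -60, 5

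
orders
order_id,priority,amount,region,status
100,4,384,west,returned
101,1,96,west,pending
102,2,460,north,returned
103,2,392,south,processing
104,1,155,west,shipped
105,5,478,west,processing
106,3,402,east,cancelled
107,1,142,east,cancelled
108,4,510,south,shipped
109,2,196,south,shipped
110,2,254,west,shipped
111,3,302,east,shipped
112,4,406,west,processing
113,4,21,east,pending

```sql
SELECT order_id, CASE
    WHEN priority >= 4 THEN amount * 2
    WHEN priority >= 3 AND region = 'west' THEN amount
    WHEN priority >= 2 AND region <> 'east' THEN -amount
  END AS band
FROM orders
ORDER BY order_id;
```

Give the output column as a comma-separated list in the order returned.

768, NULL, -460, -392, NULL, 956, NULL, NULL, 1020, -196, -254, NULL, 812, 42

order_id=100: priority >= 4 → 768
order_id=101: (no match → NULL) → NULL
order_id=102: priority >= 2 AND region <> 'east' → -460
order_id=103: priority >= 2 AND region <> 'east' → -392
order_id=104: (no match → NULL) → NULL
order_id=105: priority >= 4 → 956
order_id=106: (no match → NULL) → NULL
order_id=107: (no match → NULL) → NULL
order_id=108: priority >= 4 → 1020
order_id=109: priority >= 2 AND region <> 'east' → -196
order_id=110: priority >= 2 AND region <> 'east' → -254
order_id=111: (no match → NULL) → NULL
order_id=112: priority >= 4 → 812
order_id=113: priority >= 4 → 42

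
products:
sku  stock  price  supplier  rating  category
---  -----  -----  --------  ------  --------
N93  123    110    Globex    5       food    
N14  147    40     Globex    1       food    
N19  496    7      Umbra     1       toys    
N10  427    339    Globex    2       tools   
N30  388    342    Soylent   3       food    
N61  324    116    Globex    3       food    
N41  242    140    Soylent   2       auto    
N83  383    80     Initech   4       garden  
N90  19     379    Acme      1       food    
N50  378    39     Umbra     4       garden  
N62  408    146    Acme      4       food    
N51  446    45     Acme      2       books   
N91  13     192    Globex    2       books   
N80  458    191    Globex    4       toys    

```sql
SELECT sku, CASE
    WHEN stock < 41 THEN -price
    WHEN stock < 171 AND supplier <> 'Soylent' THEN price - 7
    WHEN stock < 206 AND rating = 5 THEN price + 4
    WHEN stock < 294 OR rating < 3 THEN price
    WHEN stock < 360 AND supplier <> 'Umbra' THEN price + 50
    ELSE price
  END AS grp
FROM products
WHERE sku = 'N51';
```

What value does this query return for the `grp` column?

45

sku = N51: stock=446, price=45, supplier=Acme, rating=2, category=books.
stock < 41 → false
stock < 171 AND supplier <> 'Soylent' → false
stock < 206 AND rating = 5 → false
stock < 294 OR rating < 3 → true → 45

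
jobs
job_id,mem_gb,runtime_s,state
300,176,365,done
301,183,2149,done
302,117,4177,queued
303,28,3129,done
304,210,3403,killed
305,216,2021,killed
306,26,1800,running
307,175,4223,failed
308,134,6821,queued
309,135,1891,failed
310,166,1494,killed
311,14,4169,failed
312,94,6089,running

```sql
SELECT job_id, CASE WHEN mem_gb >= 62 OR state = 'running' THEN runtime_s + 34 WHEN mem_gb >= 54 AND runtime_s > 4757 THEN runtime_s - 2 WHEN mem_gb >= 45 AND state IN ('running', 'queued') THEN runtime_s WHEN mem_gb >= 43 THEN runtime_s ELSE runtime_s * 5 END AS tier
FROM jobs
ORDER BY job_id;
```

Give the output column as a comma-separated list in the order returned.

399, 2183, 4211, 15645, 3437, 2055, 1834, 4257, 6855, 1925, 1528, 20845, 6123

job_id=300: mem_gb >= 62 OR state = 'running' → 399
job_id=301: mem_gb >= 62 OR state = 'running' → 2183
job_id=302: mem_gb >= 62 OR state = 'running' → 4211
job_id=303: ELSE → 15645
job_id=304: mem_gb >= 62 OR state = 'running' → 3437
job_id=305: mem_gb >= 62 OR state = 'running' → 2055
job_id=306: mem_gb >= 62 OR state = 'running' → 1834
job_id=307: mem_gb >= 62 OR state = 'running' → 4257
job_id=308: mem_gb >= 62 OR state = 'running' → 6855
job_id=309: mem_gb >= 62 OR state = 'running' → 1925
job_id=310: mem_gb >= 62 OR state = 'running' → 1528
job_id=311: ELSE → 20845
job_id=312: mem_gb >= 62 OR state = 'running' → 6123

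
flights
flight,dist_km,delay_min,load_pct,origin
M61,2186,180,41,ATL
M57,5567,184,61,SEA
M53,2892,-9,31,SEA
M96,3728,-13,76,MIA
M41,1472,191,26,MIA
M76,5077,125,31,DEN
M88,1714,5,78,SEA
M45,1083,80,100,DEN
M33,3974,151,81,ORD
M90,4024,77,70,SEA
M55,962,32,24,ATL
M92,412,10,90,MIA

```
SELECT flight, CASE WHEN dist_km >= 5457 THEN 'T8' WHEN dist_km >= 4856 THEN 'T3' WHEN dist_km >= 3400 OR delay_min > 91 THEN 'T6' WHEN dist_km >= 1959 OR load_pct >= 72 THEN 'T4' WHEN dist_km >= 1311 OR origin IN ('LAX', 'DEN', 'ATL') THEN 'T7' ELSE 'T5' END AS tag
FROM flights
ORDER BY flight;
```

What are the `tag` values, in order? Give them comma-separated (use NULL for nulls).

flight=M33: dist_km >= 3400 OR delay_min > 91 → T6
flight=M41: dist_km >= 3400 OR delay_min > 91 → T6
flight=M45: dist_km >= 1959 OR load_pct >= 72 → T4
flight=M53: dist_km >= 1959 OR load_pct >= 72 → T4
flight=M55: dist_km >= 1311 OR origin IN ('LAX', 'DEN', 'ATL') → T7
flight=M57: dist_km >= 5457 → T8
flight=M61: dist_km >= 3400 OR delay_min > 91 → T6
flight=M76: dist_km >= 4856 → T3
flight=M88: dist_km >= 1959 OR load_pct >= 72 → T4
flight=M90: dist_km >= 3400 OR delay_min > 91 → T6
flight=M92: dist_km >= 1959 OR load_pct >= 72 → T4
flight=M96: dist_km >= 3400 OR delay_min > 91 → T6

T6, T6, T4, T4, T7, T8, T6, T3, T4, T6, T4, T6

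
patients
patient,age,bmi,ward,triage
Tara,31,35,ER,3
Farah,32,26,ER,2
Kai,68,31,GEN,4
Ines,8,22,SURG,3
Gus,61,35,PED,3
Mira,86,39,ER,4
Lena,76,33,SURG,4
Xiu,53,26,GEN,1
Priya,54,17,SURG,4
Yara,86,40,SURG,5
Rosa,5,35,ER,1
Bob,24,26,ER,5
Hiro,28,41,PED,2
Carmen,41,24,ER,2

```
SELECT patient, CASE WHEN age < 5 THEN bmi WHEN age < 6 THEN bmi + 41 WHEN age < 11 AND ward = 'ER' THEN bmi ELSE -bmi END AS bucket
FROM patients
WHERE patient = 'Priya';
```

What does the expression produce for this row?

patient = Priya: age=54, bmi=17, ward=SURG, triage=4.
age < 5 → false
age < 6 → false
age < 11 AND ward = 'ER' → false
No prior WHEN matched → ELSE → -17

-17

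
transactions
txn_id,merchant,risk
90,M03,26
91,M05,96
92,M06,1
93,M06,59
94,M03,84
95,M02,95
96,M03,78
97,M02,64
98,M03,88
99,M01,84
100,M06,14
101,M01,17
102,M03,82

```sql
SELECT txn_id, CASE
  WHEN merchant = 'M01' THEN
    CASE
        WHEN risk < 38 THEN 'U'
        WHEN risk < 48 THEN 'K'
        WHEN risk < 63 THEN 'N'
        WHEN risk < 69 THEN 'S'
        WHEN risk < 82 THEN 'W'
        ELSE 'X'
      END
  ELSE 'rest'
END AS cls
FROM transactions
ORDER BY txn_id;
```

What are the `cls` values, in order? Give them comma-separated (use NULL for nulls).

rest, rest, rest, rest, rest, rest, rest, rest, rest, X, rest, U, rest

txn_id=90: merchant='M03' → outer ELSE → rest
txn_id=91: merchant='M05' → outer ELSE → rest
txn_id=92: merchant='M06' → outer ELSE → rest
txn_id=93: merchant='M06' → outer ELSE → rest
txn_id=94: merchant='M03' → outer ELSE → rest
txn_id=95: merchant='M02' → outer ELSE → rest
txn_id=96: merchant='M03' → outer ELSE → rest
txn_id=97: merchant='M02' → outer ELSE → rest
txn_id=98: merchant='M03' → outer ELSE → rest
txn_id=99: merchant='M01' → inner[ELSE] → X
txn_id=100: merchant='M06' → outer ELSE → rest
txn_id=101: merchant='M01' → inner[risk < 38] → U
txn_id=102: merchant='M03' → outer ELSE → rest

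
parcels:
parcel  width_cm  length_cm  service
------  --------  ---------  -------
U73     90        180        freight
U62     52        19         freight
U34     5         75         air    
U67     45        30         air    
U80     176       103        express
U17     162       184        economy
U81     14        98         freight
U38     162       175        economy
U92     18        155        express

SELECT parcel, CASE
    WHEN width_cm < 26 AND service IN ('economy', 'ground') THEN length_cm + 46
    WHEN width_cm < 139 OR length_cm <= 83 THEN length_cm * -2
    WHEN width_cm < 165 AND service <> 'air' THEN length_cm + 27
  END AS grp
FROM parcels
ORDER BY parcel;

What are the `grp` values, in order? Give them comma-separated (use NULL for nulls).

211, -150, 202, -38, -60, -360, NULL, -196, -310

parcel=U17: width_cm < 165 AND service <> 'air' → 211
parcel=U34: width_cm < 139 OR length_cm <= 83 → -150
parcel=U38: width_cm < 165 AND service <> 'air' → 202
parcel=U62: width_cm < 139 OR length_cm <= 83 → -38
parcel=U67: width_cm < 139 OR length_cm <= 83 → -60
parcel=U73: width_cm < 139 OR length_cm <= 83 → -360
parcel=U80: (no match → NULL) → NULL
parcel=U81: width_cm < 139 OR length_cm <= 83 → -196
parcel=U92: width_cm < 139 OR length_cm <= 83 → -310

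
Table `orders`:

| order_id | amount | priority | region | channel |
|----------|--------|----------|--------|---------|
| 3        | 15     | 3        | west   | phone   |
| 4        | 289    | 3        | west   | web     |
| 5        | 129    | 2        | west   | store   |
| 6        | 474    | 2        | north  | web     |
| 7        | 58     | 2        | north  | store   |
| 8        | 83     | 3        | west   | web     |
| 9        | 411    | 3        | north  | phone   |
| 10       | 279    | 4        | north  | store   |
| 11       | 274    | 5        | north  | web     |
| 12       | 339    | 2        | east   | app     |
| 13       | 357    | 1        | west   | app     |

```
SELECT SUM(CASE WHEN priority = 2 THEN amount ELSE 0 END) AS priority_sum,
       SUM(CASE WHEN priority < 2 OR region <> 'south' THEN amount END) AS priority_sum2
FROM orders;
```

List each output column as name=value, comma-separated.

priority_sum=1000, priority_sum2=2708

[priority_sum: priority = 2]
order_id=3: ✗
order_id=4: ✗
order_id=5: ✓ → 129
order_id=6: ✓ → 474
order_id=7: ✓ → 58
order_id=8: ✗
order_id=9: ✗
order_id=10: ✗
order_id=11: ✗
order_id=12: ✓ → 339
order_id=13: ✗
priority_sum = 129 + 474 + 58 + 339 = 1000
—
[priority_sum2: priority < 2 OR region <> 'south']
order_id=3: ✓ → 15
order_id=4: ✓ → 289
order_id=5: ✓ → 129
order_id=6: ✓ → 474
order_id=7: ✓ → 58
order_id=8: ✓ → 83
order_id=9: ✓ → 411
order_id=10: ✓ → 279
order_id=11: ✓ → 274
order_id=12: ✓ → 339
order_id=13: ✓ → 357
priority_sum2 = 15 + 289 + 129 + 474 + 58 + 83 + 411 + 279 + 274 + 339 + 357 = 2708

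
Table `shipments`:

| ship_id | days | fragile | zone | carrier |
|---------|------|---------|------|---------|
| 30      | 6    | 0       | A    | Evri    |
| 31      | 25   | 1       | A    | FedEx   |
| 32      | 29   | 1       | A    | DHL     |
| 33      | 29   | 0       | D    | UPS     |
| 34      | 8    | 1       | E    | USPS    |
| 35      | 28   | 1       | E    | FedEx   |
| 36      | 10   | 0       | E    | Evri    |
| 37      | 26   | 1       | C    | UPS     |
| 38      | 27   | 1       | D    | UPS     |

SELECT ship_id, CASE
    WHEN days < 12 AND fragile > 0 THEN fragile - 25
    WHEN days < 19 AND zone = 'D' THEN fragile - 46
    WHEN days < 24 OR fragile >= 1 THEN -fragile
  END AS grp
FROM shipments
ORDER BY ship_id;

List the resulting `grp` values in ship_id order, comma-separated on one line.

0, -1, -1, NULL, -24, -1, 0, -1, -1

ship_id=30: days < 24 OR fragile >= 1 → 0
ship_id=31: days < 24 OR fragile >= 1 → -1
ship_id=32: days < 24 OR fragile >= 1 → -1
ship_id=33: (no match → NULL) → NULL
ship_id=34: days < 12 AND fragile > 0 → -24
ship_id=35: days < 24 OR fragile >= 1 → -1
ship_id=36: days < 24 OR fragile >= 1 → 0
ship_id=37: days < 24 OR fragile >= 1 → -1
ship_id=38: days < 24 OR fragile >= 1 → -1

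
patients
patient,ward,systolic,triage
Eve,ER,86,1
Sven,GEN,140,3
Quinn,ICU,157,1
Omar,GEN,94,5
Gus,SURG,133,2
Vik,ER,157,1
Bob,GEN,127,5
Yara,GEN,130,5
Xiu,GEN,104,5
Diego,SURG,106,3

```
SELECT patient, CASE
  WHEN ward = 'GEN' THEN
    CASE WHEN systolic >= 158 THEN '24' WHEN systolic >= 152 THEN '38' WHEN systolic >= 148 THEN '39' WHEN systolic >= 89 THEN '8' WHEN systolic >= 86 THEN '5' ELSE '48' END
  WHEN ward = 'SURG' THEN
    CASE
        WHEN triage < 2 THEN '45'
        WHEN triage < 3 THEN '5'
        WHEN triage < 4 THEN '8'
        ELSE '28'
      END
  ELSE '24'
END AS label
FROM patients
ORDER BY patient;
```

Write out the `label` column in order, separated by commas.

patient=Bob: ward='GEN' → inner[systolic >= 89] → 8
patient=Diego: ward='SURG' → inner[triage < 4] → 8
patient=Eve: ward='ER' → outer ELSE → 24
patient=Gus: ward='SURG' → inner[triage < 3] → 5
patient=Omar: ward='GEN' → inner[systolic >= 89] → 8
patient=Quinn: ward='ICU' → outer ELSE → 24
patient=Sven: ward='GEN' → inner[systolic >= 89] → 8
patient=Vik: ward='ER' → outer ELSE → 24
patient=Xiu: ward='GEN' → inner[systolic >= 89] → 8
patient=Yara: ward='GEN' → inner[systolic >= 89] → 8

8, 8, 24, 5, 8, 24, 8, 24, 8, 8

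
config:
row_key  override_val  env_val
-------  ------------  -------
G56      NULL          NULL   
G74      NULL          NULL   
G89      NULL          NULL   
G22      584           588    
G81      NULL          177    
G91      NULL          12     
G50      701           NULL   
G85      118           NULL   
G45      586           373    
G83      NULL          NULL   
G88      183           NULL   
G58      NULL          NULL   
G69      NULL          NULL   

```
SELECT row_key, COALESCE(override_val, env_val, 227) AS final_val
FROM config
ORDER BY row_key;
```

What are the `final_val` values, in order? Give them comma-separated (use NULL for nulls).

584, 586, 701, 227, 227, 227, 227, 177, 227, 118, 183, 227, 12

row_key=G22: override_val=584 → 584
row_key=G45: override_val=586 → 586
row_key=G50: override_val=701 → 701
row_key=G56: override_val=NULL, env_val=NULL, → literal 227 → 227
row_key=G58: override_val=NULL, env_val=NULL, → literal 227 → 227
row_key=G69: override_val=NULL, env_val=NULL, → literal 227 → 227
row_key=G74: override_val=NULL, env_val=NULL, → literal 227 → 227
row_key=G81: override_val=NULL, env_val=177 → 177
row_key=G83: override_val=NULL, env_val=NULL, → literal 227 → 227
row_key=G85: override_val=118 → 118
row_key=G88: override_val=183 → 183
row_key=G89: override_val=NULL, env_val=NULL, → literal 227 → 227
row_key=G91: override_val=NULL, env_val=12 → 12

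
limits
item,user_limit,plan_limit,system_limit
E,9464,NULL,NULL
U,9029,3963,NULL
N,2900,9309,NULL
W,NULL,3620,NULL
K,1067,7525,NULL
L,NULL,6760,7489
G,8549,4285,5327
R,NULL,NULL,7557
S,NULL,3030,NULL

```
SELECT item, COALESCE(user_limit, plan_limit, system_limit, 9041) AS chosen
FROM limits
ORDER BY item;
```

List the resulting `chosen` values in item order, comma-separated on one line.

9464, 8549, 1067, 6760, 2900, 7557, 3030, 9029, 3620

item=E: user_limit=9464 → 9464
item=G: user_limit=8549 → 8549
item=K: user_limit=1067 → 1067
item=L: user_limit=NULL, plan_limit=6760 → 6760
item=N: user_limit=2900 → 2900
item=R: user_limit=NULL, plan_limit=NULL, system_limit=7557 → 7557
item=S: user_limit=NULL, plan_limit=3030 → 3030
item=U: user_limit=9029 → 9029
item=W: user_limit=NULL, plan_limit=3620 → 3620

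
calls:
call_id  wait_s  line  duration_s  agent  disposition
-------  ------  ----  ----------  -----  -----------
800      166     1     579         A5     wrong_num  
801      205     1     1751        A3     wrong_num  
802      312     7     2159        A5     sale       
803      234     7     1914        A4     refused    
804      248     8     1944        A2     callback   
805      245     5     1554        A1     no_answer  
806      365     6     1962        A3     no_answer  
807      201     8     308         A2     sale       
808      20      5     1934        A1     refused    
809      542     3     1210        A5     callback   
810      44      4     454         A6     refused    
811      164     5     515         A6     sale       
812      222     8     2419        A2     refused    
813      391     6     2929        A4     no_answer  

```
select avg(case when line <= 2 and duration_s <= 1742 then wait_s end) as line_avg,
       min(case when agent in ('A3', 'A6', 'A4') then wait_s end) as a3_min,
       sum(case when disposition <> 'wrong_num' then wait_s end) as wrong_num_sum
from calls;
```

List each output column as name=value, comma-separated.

line_avg=166, a3_min=44, wrong_num_sum=2988

[line_avg: line <= 2 and duration_s <= 1742]
call_id=800: ✓ → 166
call_id=801: ✗
call_id=802: ✗
call_id=803: ✗
call_id=804: ✗
call_id=805: ✗
call_id=806: ✗
call_id=807: ✗
call_id=808: ✗
call_id=809: ✗
call_id=810: ✗
call_id=811: ✗
call_id=812: ✗
call_id=813: ✗
line_avg = 166
—
[a3_min: agent in ('A3', 'A6', 'A4')]
call_id=800: ✗
call_id=801: ✓ → 205
call_id=802: ✗
call_id=803: ✓ → 234
call_id=804: ✗
call_id=805: ✗
call_id=806: ✓ → 365
call_id=807: ✗
call_id=808: ✗
call_id=809: ✗
call_id=810: ✓ → 44
call_id=811: ✓ → 164
call_id=812: ✗
call_id=813: ✓ → 391
a3_min = MIN(205, 234, 365, 44, 164, 391) = 44
—
[wrong_num_sum: disposition <> 'wrong_num']
call_id=800: ✗
call_id=801: ✗
call_id=802: ✓ → 312
call_id=803: ✓ → 234
call_id=804: ✓ → 248
call_id=805: ✓ → 245
call_id=806: ✓ → 365
call_id=807: ✓ → 201
call_id=808: ✓ → 20
call_id=809: ✓ → 542
call_id=810: ✓ → 44
call_id=811: ✓ → 164
call_id=812: ✓ → 222
call_id=813: ✓ → 391
wrong_num_sum = 312 + 234 + 248 + 245 + 365 + 201 + 20 + 542 + 44 + 164 + 222 + 391 = 2988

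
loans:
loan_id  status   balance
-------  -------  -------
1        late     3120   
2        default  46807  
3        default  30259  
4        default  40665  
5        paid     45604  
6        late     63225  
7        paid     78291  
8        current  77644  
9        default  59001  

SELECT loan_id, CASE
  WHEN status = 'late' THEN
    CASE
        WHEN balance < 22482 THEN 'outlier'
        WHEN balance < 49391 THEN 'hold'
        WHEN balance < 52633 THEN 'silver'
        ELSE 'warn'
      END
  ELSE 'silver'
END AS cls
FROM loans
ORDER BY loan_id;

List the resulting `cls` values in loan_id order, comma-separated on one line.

outlier, silver, silver, silver, silver, warn, silver, silver, silver

loan_id=1: status='late' → inner[balance < 22482] → outlier
loan_id=2: status='default' → outer ELSE → silver
loan_id=3: status='default' → outer ELSE → silver
loan_id=4: status='default' → outer ELSE → silver
loan_id=5: status='paid' → outer ELSE → silver
loan_id=6: status='late' → inner[ELSE] → warn
loan_id=7: status='paid' → outer ELSE → silver
loan_id=8: status='current' → outer ELSE → silver
loan_id=9: status='default' → outer ELSE → silver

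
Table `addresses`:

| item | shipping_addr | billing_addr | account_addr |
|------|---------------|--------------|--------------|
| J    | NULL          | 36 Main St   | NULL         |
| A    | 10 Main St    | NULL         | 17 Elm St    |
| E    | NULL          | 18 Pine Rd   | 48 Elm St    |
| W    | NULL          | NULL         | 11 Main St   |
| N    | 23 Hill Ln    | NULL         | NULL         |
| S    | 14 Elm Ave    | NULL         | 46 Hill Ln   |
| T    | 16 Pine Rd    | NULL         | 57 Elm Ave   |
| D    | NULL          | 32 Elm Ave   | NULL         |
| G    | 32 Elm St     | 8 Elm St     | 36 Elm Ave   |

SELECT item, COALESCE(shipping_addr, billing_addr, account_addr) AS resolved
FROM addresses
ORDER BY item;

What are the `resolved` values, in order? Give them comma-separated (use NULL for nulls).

item=A: shipping_addr=10 Main St → 10 Main St
item=D: shipping_addr=NULL, billing_addr=32 Elm Ave → 32 Elm Ave
item=E: shipping_addr=NULL, billing_addr=18 Pine Rd → 18 Pine Rd
item=G: shipping_addr=32 Elm St → 32 Elm St
item=J: shipping_addr=NULL, billing_addr=36 Main St → 36 Main St
item=N: shipping_addr=23 Hill Ln → 23 Hill Ln
item=S: shipping_addr=14 Elm Ave → 14 Elm Ave
item=T: shipping_addr=16 Pine Rd → 16 Pine Rd
item=W: shipping_addr=NULL, billing_addr=NULL, account_addr=11 Main St → 11 Main St

10 Main St, 32 Elm Ave, 18 Pine Rd, 32 Elm St, 36 Main St, 23 Hill Ln, 14 Elm Ave, 16 Pine Rd, 11 Main St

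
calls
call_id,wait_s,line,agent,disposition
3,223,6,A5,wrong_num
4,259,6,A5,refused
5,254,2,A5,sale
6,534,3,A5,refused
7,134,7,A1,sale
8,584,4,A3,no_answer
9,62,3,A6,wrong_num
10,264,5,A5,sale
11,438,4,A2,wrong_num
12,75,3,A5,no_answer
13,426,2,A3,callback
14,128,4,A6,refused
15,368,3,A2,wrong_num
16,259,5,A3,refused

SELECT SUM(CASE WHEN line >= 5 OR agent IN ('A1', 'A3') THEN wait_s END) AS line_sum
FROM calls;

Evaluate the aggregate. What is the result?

2149

call_id=3: ✓ → 223
call_id=4: ✓ → 259
call_id=5: ✗
call_id=6: ✗
call_id=7: ✓ → 134
call_id=8: ✓ → 584
call_id=9: ✗
call_id=10: ✓ → 264
call_id=11: ✗
call_id=12: ✗
call_id=13: ✓ → 426
call_id=14: ✗
call_id=15: ✗
call_id=16: ✓ → 259
line_sum = 223 + 259 + 134 + 584 + 264 + 426 + 259 = 2149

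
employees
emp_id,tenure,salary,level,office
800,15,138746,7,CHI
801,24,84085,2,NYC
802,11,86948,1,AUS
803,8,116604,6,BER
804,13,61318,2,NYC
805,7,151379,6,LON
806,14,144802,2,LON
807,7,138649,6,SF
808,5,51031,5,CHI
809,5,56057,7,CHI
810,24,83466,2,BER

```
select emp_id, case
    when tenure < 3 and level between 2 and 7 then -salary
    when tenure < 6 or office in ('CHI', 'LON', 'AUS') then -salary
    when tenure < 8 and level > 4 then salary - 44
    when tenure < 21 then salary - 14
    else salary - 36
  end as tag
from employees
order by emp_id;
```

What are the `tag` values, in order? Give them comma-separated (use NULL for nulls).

-138746, 84049, -86948, 116590, 61304, -151379, -144802, 138605, -51031, -56057, 83430

emp_id=800: tenure < 6 or office in ('CHI', 'LON', 'AUS') → -138746
emp_id=801: ELSE → 84049
emp_id=802: tenure < 6 or office in ('CHI', 'LON', 'AUS') → -86948
emp_id=803: tenure < 21 → 116590
emp_id=804: tenure < 21 → 61304
emp_id=805: tenure < 6 or office in ('CHI', 'LON', 'AUS') → -151379
emp_id=806: tenure < 6 or office in ('CHI', 'LON', 'AUS') → -144802
emp_id=807: tenure < 8 and level > 4 → 138605
emp_id=808: tenure < 6 or office in ('CHI', 'LON', 'AUS') → -51031
emp_id=809: tenure < 6 or office in ('CHI', 'LON', 'AUS') → -56057
emp_id=810: ELSE → 83430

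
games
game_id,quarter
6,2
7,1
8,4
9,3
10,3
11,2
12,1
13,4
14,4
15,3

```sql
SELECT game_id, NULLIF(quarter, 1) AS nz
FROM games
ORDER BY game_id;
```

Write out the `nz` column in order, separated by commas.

2, NULL, 4, 3, 3, 2, NULL, 4, 4, 3

game_id=6: quarter=2 vs 1: differ → 2
game_id=7: quarter=1 vs 1: equal → NULL
game_id=8: quarter=4 vs 1: differ → 4
game_id=9: quarter=3 vs 1: differ → 3
game_id=10: quarter=3 vs 1: differ → 3
game_id=11: quarter=2 vs 1: differ → 2
game_id=12: quarter=1 vs 1: equal → NULL
game_id=13: quarter=4 vs 1: differ → 4
game_id=14: quarter=4 vs 1: differ → 4
game_id=15: quarter=3 vs 1: differ → 3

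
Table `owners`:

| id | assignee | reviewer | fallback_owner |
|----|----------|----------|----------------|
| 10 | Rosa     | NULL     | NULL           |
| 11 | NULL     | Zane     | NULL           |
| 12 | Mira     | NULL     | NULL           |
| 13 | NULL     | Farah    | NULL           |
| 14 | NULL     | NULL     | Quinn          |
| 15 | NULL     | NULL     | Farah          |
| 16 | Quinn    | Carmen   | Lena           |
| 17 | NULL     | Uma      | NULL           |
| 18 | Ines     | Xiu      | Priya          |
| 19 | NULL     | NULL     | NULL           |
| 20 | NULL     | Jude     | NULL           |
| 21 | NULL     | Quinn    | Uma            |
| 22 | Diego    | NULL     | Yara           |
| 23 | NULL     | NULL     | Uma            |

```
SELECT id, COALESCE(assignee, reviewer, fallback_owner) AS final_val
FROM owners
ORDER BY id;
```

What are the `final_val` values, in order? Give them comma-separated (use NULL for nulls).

id=10: assignee=Rosa → Rosa
id=11: assignee=NULL, reviewer=Zane → Zane
id=12: assignee=Mira → Mira
id=13: assignee=NULL, reviewer=Farah → Farah
id=14: assignee=NULL, reviewer=NULL, fallback_owner=Quinn → Quinn
id=15: assignee=NULL, reviewer=NULL, fallback_owner=Farah → Farah
id=16: assignee=Quinn → Quinn
id=17: assignee=NULL, reviewer=Uma → Uma
id=18: assignee=Ines → Ines
id=19: assignee=NULL, reviewer=NULL, fallback_owner=NULL (all NULL) → NULL
id=20: assignee=NULL, reviewer=Jude → Jude
id=21: assignee=NULL, reviewer=Quinn → Quinn
id=22: assignee=Diego → Diego
id=23: assignee=NULL, reviewer=NULL, fallback_owner=Uma → Uma

Rosa, Zane, Mira, Farah, Quinn, Farah, Quinn, Uma, Ines, NULL, Jude, Quinn, Diego, Uma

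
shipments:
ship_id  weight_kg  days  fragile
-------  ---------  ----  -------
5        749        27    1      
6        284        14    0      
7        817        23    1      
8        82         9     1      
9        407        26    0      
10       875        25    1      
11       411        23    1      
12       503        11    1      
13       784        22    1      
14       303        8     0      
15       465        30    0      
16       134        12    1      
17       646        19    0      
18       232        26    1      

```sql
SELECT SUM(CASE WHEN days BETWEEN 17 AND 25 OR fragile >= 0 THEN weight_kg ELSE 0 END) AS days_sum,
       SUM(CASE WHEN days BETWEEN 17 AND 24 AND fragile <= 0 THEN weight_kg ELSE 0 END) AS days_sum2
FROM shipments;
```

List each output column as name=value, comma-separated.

days_sum=6692, days_sum2=646

[days_sum: days BETWEEN 17 AND 25 OR fragile >= 0]
ship_id=5: ✓ → 749
ship_id=6: ✓ → 284
ship_id=7: ✓ → 817
ship_id=8: ✓ → 82
ship_id=9: ✓ → 407
ship_id=10: ✓ → 875
ship_id=11: ✓ → 411
ship_id=12: ✓ → 503
ship_id=13: ✓ → 784
ship_id=14: ✓ → 303
ship_id=15: ✓ → 465
ship_id=16: ✓ → 134
ship_id=17: ✓ → 646
ship_id=18: ✓ → 232
days_sum = 749 + 284 + 817 + 82 + 407 + 875 + 411 + 503 + 784 + 303 + 465 + 134 + 646 + 232 = 6692
—
[days_sum2: days BETWEEN 17 AND 24 AND fragile <= 0]
ship_id=5: ✗
ship_id=6: ✗
ship_id=7: ✗
ship_id=8: ✗
ship_id=9: ✗
ship_id=10: ✗
ship_id=11: ✗
ship_id=12: ✗
ship_id=13: ✗
ship_id=14: ✗
ship_id=15: ✗
ship_id=16: ✗
ship_id=17: ✓ → 646
ship_id=18: ✗
days_sum2 = 646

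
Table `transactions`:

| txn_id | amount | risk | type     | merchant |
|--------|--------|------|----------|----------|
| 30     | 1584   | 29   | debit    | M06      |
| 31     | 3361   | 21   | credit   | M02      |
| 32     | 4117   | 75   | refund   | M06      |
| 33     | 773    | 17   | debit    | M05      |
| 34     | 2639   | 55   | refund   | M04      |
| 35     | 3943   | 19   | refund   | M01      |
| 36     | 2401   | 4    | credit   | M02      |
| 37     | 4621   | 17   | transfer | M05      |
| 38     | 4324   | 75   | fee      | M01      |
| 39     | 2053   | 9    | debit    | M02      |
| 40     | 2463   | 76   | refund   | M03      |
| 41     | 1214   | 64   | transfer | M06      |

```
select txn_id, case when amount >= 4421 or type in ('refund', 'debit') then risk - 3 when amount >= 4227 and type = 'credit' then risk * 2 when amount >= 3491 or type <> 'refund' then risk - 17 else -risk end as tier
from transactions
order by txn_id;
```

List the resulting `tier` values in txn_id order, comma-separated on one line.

txn_id=30: amount >= 4421 or type in ('refund', 'debit') → 26
txn_id=31: amount >= 3491 or type <> 'refund' → 4
txn_id=32: amount >= 4421 or type in ('refund', 'debit') → 72
txn_id=33: amount >= 4421 or type in ('refund', 'debit') → 14
txn_id=34: amount >= 4421 or type in ('refund', 'debit') → 52
txn_id=35: amount >= 4421 or type in ('refund', 'debit') → 16
txn_id=36: amount >= 3491 or type <> 'refund' → -13
txn_id=37: amount >= 4421 or type in ('refund', 'debit') → 14
txn_id=38: amount >= 3491 or type <> 'refund' → 58
txn_id=39: amount >= 4421 or type in ('refund', 'debit') → 6
txn_id=40: amount >= 4421 or type in ('refund', 'debit') → 73
txn_id=41: amount >= 3491 or type <> 'refund' → 47

26, 4, 72, 14, 52, 16, -13, 14, 58, 6, 73, 47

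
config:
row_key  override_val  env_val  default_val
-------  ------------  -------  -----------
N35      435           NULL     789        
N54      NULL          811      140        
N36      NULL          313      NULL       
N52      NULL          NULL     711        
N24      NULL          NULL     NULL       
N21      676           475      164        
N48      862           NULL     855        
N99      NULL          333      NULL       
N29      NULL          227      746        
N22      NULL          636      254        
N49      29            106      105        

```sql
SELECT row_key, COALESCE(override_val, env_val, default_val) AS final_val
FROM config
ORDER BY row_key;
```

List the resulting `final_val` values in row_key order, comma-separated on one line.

row_key=N21: override_val=676 → 676
row_key=N22: override_val=NULL, env_val=636 → 636
row_key=N24: override_val=NULL, env_val=NULL, default_val=NULL (all NULL) → NULL
row_key=N29: override_val=NULL, env_val=227 → 227
row_key=N35: override_val=435 → 435
row_key=N36: override_val=NULL, env_val=313 → 313
row_key=N48: override_val=862 → 862
row_key=N49: override_val=29 → 29
row_key=N52: override_val=NULL, env_val=NULL, default_val=711 → 711
row_key=N54: override_val=NULL, env_val=811 → 811
row_key=N99: override_val=NULL, env_val=333 → 333

676, 636, NULL, 227, 435, 313, 862, 29, 711, 811, 333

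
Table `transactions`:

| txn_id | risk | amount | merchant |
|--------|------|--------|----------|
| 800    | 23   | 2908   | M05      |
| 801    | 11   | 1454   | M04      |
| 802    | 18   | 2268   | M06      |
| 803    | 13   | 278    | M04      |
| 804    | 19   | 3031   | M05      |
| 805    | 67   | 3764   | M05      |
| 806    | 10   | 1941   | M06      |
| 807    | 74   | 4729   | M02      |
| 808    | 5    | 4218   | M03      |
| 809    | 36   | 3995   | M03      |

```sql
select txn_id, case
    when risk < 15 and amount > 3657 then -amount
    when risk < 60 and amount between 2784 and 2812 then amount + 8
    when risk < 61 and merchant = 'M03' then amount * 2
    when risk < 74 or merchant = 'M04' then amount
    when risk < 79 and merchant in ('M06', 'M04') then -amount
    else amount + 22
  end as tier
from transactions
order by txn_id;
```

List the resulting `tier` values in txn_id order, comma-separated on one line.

2908, 1454, 2268, 278, 3031, 3764, 1941, 4751, -4218, 7990

txn_id=800: risk < 74 or merchant = 'M04' → 2908
txn_id=801: risk < 74 or merchant = 'M04' → 1454
txn_id=802: risk < 74 or merchant = 'M04' → 2268
txn_id=803: risk < 74 or merchant = 'M04' → 278
txn_id=804: risk < 74 or merchant = 'M04' → 3031
txn_id=805: risk < 74 or merchant = 'M04' → 3764
txn_id=806: risk < 74 or merchant = 'M04' → 1941
txn_id=807: ELSE → 4751
txn_id=808: risk < 15 and amount > 3657 → -4218
txn_id=809: risk < 61 and merchant = 'M03' → 7990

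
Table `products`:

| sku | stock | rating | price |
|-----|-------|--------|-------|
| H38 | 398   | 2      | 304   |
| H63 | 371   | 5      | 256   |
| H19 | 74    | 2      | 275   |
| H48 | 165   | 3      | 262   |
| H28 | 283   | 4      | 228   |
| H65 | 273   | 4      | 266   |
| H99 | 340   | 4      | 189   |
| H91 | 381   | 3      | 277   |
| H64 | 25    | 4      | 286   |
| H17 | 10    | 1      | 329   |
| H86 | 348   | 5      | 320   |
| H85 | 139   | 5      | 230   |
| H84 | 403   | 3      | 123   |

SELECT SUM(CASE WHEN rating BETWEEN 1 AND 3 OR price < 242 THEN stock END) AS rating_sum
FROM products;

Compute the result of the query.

2193

sku=H38: ✓ → 398
sku=H63: ✗
sku=H19: ✓ → 74
sku=H48: ✓ → 165
sku=H28: ✓ → 283
sku=H65: ✗
sku=H99: ✓ → 340
sku=H91: ✓ → 381
sku=H64: ✗
sku=H17: ✓ → 10
sku=H86: ✗
sku=H85: ✓ → 139
sku=H84: ✓ → 403
rating_sum = 398 + 74 + 165 + 283 + 340 + 381 + 10 + 139 + 403 = 2193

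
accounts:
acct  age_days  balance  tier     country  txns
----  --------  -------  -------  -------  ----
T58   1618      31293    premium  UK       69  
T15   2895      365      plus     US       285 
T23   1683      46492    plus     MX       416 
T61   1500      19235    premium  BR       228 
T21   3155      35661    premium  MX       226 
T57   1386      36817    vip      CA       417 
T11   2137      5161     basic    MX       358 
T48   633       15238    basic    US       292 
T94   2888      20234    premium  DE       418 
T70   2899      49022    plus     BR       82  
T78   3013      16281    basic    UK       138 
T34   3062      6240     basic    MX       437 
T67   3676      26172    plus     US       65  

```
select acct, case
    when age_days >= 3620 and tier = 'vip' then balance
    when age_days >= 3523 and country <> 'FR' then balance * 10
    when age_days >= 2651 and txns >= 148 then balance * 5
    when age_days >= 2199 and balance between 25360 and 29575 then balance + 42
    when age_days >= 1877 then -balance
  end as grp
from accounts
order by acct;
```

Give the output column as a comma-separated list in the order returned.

acct=T11: age_days >= 1877 → -5161
acct=T15: age_days >= 2651 and txns >= 148 → 1825
acct=T21: age_days >= 2651 and txns >= 148 → 178305
acct=T23: (no match → NULL) → NULL
acct=T34: age_days >= 2651 and txns >= 148 → 31200
acct=T48: (no match → NULL) → NULL
acct=T57: (no match → NULL) → NULL
acct=T58: (no match → NULL) → NULL
acct=T61: (no match → NULL) → NULL
acct=T67: age_days >= 3523 and country <> 'FR' → 261720
acct=T70: age_days >= 1877 → -49022
acct=T78: age_days >= 1877 → -16281
acct=T94: age_days >= 2651 and txns >= 148 → 101170

-5161, 1825, 178305, NULL, 31200, NULL, NULL, NULL, NULL, 261720, -49022, -16281, 101170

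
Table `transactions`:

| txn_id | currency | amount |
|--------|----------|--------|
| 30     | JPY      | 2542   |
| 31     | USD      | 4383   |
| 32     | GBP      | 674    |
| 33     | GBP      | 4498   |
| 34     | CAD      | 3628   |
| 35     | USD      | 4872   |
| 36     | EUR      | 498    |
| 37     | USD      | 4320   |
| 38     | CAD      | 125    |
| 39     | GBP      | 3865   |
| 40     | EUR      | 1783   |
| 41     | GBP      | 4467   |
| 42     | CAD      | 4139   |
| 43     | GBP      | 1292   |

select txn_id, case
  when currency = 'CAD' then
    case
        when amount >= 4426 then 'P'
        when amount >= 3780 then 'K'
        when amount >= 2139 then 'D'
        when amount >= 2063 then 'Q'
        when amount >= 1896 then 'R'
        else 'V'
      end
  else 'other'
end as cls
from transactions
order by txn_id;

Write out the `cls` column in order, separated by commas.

txn_id=30: currency='JPY' → outer ELSE → other
txn_id=31: currency='USD' → outer ELSE → other
txn_id=32: currency='GBP' → outer ELSE → other
txn_id=33: currency='GBP' → outer ELSE → other
txn_id=34: currency='CAD' → inner[amount >= 2139] → D
txn_id=35: currency='USD' → outer ELSE → other
txn_id=36: currency='EUR' → outer ELSE → other
txn_id=37: currency='USD' → outer ELSE → other
txn_id=38: currency='CAD' → inner[ELSE] → V
txn_id=39: currency='GBP' → outer ELSE → other
txn_id=40: currency='EUR' → outer ELSE → other
txn_id=41: currency='GBP' → outer ELSE → other
txn_id=42: currency='CAD' → inner[amount >= 3780] → K
txn_id=43: currency='GBP' → outer ELSE → other

other, other, other, other, D, other, other, other, V, other, other, other, K, other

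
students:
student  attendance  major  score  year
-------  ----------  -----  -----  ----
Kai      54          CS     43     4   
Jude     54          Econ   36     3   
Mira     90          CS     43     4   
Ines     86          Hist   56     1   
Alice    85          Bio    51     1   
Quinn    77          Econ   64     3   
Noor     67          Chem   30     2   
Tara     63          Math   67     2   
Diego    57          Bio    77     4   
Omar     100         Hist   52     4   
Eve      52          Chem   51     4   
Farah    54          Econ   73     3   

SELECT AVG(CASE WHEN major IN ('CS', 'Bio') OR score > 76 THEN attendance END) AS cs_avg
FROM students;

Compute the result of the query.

student=Kai: ✓ → 54
student=Jude: ✗
student=Mira: ✓ → 90
student=Ines: ✗
student=Alice: ✓ → 85
student=Quinn: ✗
student=Noor: ✗
student=Tara: ✗
student=Diego: ✓ → 57
student=Omar: ✗
student=Eve: ✗
student=Farah: ✗
cs_avg = (54 + 90 + 85 + 57) / 4 = 71.5

71.5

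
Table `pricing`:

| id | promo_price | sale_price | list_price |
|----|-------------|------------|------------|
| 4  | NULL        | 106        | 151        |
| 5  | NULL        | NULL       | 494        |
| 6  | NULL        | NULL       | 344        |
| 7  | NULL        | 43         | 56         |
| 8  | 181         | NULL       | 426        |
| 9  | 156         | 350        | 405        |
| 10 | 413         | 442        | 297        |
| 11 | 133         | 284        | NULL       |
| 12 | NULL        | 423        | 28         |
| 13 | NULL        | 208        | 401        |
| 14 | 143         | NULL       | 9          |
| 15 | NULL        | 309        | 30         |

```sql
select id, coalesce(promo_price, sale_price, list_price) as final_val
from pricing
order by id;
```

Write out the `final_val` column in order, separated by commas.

id=4: promo_price=NULL, sale_price=106 → 106
id=5: promo_price=NULL, sale_price=NULL, list_price=494 → 494
id=6: promo_price=NULL, sale_price=NULL, list_price=344 → 344
id=7: promo_price=NULL, sale_price=43 → 43
id=8: promo_price=181 → 181
id=9: promo_price=156 → 156
id=10: promo_price=413 → 413
id=11: promo_price=133 → 133
id=12: promo_price=NULL, sale_price=423 → 423
id=13: promo_price=NULL, sale_price=208 → 208
id=14: promo_price=143 → 143
id=15: promo_price=NULL, sale_price=309 → 309

106, 494, 344, 43, 181, 156, 413, 133, 423, 208, 143, 309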